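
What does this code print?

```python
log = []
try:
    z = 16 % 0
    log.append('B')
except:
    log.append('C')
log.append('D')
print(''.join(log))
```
CD

Exception raised in try, caught by bare except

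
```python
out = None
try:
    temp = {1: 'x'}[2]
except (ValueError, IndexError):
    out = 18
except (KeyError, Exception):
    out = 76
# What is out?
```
76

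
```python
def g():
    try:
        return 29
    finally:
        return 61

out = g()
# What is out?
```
61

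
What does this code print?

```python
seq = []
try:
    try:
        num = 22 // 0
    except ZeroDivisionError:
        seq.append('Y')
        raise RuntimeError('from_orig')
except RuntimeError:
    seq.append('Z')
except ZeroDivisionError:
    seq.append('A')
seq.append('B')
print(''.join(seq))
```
YZB

RuntimeError raised and caught, original ZeroDivisionError not re-raised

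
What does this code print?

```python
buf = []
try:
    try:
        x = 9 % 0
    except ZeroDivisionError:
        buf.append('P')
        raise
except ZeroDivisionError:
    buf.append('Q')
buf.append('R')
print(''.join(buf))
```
PQR

raise without argument re-raises current exception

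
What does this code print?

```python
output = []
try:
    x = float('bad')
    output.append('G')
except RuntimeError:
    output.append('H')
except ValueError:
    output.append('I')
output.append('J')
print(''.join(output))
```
IJ

ValueError is caught by its specific handler, not RuntimeError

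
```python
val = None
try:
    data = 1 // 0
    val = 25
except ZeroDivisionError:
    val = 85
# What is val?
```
85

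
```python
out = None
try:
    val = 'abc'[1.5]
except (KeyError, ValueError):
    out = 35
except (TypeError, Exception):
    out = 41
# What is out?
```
41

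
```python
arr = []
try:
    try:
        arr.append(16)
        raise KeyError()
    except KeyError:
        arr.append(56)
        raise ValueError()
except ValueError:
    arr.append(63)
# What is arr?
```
[16, 56, 63]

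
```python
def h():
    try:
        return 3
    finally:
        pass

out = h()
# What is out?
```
3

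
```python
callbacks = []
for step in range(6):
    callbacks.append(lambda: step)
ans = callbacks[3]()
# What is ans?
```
5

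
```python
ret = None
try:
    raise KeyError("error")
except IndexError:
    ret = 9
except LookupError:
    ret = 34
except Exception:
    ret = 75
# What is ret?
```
34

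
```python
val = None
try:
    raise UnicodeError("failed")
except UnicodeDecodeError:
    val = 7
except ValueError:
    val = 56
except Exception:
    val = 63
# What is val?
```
56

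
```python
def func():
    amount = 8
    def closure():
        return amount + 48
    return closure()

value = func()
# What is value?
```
56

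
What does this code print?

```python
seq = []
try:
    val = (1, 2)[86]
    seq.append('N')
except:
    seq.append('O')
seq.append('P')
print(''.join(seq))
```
OP

Exception raised in try, caught by bare except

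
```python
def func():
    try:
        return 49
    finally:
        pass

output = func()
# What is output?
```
49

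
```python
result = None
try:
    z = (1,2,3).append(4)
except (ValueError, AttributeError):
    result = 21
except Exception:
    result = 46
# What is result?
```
21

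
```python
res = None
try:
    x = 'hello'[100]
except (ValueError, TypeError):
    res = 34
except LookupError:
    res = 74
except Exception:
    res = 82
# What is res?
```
74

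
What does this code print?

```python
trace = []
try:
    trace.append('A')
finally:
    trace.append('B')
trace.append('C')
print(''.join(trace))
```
ABC

try/finally without except, no exception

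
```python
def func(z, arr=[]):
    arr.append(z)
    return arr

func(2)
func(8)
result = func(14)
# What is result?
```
[2, 8, 14]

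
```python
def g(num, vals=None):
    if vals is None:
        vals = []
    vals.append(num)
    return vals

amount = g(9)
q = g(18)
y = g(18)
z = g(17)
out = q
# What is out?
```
[18]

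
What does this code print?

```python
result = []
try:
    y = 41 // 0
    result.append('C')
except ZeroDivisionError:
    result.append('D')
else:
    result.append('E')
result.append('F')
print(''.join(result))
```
DF

else block skipped when exception is caught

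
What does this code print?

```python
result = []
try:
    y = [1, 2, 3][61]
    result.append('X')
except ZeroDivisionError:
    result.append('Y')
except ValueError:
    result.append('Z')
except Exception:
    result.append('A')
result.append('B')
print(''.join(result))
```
AB

IndexError not specifically caught, falls to Exception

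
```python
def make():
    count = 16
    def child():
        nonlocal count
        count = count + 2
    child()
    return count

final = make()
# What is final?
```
18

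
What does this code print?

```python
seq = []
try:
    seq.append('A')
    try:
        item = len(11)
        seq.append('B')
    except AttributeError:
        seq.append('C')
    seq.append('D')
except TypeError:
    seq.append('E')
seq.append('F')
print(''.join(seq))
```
AEF

Inner handler doesn't match, propagates to outer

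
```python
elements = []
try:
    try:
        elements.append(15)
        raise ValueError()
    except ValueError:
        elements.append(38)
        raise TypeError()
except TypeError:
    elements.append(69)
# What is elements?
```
[15, 38, 69]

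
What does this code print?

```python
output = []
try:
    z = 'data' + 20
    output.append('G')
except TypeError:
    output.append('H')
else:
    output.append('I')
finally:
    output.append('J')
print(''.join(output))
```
HJ

Exception: except runs, else skipped, finally runs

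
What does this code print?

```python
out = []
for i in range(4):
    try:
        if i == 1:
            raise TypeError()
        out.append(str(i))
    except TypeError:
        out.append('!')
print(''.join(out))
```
0!23

Exception on i=1 caught, loop continues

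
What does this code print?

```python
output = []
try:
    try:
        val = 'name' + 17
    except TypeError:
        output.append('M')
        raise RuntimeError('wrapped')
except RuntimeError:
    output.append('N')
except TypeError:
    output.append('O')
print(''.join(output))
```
MN

New RuntimeError raised, caught by outer RuntimeError handler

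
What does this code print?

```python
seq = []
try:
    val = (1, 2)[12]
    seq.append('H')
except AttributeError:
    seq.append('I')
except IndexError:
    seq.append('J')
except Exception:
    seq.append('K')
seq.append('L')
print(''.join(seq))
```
JL

IndexError matches before generic Exception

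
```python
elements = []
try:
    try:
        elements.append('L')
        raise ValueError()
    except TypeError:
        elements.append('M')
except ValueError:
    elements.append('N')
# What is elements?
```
['L', 'N']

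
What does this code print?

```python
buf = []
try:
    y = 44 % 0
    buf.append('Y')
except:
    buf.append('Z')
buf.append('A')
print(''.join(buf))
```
ZA

Exception raised in try, caught by bare except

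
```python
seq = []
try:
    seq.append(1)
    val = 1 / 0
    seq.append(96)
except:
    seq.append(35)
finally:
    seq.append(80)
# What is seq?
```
[1, 35, 80]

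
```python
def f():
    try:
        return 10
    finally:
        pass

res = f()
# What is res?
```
10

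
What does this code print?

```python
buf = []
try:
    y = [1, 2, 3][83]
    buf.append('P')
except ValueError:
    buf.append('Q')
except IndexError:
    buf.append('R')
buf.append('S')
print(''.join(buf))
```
RS

IndexError is caught by its specific handler, not ValueError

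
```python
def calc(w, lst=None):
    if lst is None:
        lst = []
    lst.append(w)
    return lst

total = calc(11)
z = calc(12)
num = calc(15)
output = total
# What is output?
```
[11]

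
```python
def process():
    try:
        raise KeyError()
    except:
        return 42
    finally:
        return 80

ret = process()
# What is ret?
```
80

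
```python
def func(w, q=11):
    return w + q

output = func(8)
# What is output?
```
19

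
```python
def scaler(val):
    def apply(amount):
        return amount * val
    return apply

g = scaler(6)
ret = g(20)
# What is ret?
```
120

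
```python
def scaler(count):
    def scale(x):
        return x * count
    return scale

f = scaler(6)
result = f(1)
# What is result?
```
6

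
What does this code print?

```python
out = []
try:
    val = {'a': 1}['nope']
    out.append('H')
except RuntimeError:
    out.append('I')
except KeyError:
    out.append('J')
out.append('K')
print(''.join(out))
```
JK

KeyError is caught by its specific handler, not RuntimeError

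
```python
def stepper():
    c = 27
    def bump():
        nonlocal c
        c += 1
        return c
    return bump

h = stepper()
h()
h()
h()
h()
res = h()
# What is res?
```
32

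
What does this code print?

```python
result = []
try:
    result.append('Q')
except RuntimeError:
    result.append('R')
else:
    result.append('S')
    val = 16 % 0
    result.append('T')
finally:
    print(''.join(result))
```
QS

Try succeeds, else appends 'S', ZeroDivisionError in else is uncaught, finally prints before exception propagates ('T' never appended)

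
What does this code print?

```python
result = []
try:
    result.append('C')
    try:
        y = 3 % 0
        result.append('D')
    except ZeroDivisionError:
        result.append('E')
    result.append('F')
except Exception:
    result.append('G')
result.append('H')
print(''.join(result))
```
CEFH

Inner exception caught by inner handler, outer continues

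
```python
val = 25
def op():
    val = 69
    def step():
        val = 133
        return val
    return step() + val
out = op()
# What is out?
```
202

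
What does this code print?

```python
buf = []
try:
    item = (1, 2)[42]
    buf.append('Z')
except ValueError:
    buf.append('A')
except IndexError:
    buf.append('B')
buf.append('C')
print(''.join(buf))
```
BC

IndexError is caught by its specific handler, not ValueError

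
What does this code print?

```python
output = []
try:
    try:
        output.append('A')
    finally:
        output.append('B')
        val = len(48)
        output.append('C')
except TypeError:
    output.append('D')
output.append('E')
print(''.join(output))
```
ABDE

Exception in inner finally caught by outer except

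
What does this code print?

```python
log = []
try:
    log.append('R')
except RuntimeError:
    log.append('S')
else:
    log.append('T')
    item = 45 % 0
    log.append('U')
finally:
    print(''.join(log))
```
RT

Try succeeds, else appends 'T', ZeroDivisionError in else is uncaught, finally prints before exception propagates ('U' never appended)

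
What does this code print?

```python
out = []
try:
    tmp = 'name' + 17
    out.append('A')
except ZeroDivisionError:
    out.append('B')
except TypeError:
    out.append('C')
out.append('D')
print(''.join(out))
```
CD

TypeError is caught by its specific handler, not ZeroDivisionError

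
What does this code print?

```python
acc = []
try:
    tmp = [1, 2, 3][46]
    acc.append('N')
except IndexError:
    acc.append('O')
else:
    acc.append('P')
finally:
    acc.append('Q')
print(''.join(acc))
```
OQ

Exception: except runs, else skipped, finally runs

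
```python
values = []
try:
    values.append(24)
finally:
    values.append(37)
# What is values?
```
[24, 37]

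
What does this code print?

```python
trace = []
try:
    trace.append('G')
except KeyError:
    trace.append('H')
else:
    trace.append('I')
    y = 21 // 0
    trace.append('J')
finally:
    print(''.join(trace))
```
GI

Try succeeds, else appends 'I', ZeroDivisionError in else is uncaught, finally prints before exception propagates ('J' never appended)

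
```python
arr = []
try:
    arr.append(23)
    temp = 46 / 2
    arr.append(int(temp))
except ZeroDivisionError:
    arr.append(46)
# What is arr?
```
[23, 23]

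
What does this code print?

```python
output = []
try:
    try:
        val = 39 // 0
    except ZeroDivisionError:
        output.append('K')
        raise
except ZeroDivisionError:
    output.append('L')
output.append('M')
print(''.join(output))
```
KLM

raise without argument re-raises current exception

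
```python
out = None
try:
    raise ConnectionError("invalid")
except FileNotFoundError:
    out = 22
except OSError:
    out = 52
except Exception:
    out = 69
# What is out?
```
52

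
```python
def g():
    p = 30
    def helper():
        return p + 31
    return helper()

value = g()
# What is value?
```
61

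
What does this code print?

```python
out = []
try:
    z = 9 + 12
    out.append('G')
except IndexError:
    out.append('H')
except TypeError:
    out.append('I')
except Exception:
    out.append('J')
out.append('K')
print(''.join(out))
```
GK

No exception, try block completes normally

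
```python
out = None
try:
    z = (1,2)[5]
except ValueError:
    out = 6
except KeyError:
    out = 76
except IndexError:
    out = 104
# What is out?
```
104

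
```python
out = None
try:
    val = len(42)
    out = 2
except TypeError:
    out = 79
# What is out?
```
79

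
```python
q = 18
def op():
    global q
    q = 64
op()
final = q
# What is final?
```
64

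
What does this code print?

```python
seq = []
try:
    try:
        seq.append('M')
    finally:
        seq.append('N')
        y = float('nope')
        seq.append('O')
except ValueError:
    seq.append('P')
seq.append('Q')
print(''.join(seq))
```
MNPQ

Exception in inner finally caught by outer except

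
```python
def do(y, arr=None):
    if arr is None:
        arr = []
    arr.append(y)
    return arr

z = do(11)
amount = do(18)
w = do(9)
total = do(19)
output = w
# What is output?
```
[9]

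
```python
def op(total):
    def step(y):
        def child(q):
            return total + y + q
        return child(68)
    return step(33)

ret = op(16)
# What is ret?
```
117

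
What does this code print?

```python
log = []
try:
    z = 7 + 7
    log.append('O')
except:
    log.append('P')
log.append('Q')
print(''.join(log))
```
OQ

No exception, try block completes normally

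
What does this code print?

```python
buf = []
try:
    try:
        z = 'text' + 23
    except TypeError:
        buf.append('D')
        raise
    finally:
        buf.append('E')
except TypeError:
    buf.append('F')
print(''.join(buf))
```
DEF

finally runs before re-raised exception propagates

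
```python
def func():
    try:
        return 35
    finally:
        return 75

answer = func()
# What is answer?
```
75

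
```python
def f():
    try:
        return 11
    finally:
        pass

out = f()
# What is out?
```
11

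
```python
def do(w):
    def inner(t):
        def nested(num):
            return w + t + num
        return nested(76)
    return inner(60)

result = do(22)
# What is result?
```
158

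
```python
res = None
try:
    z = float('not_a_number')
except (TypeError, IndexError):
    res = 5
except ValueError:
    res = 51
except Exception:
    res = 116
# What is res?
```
51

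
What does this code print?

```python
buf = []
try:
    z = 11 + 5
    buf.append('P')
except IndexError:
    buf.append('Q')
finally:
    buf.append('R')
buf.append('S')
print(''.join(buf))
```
PRS

finally runs after normal execution too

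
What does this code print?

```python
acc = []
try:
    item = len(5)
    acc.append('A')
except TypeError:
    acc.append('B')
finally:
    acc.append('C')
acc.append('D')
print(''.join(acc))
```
BCD

finally always runs, even after exception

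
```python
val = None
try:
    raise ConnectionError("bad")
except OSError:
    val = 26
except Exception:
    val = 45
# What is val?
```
26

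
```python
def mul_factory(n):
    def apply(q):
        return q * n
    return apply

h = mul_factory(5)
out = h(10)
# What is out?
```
50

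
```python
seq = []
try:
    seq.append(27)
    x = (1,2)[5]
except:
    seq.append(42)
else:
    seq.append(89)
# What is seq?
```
[27, 42]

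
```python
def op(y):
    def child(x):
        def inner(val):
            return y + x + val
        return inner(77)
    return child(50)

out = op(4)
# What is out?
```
131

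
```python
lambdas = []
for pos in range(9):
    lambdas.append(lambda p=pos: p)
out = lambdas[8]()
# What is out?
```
8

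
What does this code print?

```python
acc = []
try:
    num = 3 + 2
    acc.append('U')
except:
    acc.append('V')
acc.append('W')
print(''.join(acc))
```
UW

No exception, try block completes normally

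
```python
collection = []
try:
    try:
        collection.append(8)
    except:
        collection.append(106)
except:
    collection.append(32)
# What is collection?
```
[8]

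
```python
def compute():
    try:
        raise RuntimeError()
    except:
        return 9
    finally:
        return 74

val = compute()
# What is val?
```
74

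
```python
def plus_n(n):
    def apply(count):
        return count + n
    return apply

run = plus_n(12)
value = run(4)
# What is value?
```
16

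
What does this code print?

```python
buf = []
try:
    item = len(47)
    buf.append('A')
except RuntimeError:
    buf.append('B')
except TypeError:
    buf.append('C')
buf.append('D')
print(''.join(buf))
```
CD

TypeError is caught by its specific handler, not RuntimeError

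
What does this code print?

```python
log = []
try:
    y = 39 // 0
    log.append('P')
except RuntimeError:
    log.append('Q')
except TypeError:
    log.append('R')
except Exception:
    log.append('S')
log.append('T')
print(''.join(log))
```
ST

ZeroDivisionError not specifically caught, falls to Exception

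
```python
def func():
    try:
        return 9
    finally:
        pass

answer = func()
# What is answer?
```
9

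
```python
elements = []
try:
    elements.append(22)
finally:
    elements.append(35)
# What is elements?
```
[22, 35]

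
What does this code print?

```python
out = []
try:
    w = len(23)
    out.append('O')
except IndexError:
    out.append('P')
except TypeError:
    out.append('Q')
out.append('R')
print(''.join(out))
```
QR

TypeError is caught by its specific handler, not IndexError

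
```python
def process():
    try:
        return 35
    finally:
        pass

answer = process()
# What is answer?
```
35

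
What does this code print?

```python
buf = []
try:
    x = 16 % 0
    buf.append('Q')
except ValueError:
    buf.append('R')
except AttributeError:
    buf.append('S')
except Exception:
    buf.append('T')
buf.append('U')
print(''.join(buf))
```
TU

ZeroDivisionError not specifically caught, falls to Exception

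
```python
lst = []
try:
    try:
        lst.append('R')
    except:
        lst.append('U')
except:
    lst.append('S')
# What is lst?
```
['R']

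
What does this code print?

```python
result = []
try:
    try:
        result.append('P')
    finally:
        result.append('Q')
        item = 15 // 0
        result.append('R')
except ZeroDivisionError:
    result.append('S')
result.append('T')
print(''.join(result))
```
PQST

Exception in inner finally caught by outer except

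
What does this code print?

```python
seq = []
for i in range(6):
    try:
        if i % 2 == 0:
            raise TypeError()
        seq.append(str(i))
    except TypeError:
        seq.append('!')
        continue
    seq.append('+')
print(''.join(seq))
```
!1+!3+!5+

continue in except skips rest of loop body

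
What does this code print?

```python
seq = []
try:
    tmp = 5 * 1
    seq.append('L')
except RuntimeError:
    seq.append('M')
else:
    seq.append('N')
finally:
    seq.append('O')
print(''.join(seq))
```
LNO

else runs before finally when no exception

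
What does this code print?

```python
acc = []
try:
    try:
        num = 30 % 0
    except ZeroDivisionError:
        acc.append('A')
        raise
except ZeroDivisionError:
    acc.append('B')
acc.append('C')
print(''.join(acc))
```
ABC

raise without argument re-raises current exception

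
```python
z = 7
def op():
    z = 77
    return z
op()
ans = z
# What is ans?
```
7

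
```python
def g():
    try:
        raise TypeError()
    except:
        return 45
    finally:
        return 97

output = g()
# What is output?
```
97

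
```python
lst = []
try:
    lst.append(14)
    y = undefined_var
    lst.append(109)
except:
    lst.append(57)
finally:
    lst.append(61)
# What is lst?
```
[14, 57, 61]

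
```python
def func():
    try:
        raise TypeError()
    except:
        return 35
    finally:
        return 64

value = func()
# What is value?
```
64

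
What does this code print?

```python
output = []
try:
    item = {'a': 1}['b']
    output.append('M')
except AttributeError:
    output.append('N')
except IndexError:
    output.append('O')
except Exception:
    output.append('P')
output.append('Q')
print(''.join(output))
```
PQ

KeyError not specifically caught, falls to Exception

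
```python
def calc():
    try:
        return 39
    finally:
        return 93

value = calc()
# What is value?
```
93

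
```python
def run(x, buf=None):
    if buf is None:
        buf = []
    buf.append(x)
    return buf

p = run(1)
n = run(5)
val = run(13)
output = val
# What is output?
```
[13]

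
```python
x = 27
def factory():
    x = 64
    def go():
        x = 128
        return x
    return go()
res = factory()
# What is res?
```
128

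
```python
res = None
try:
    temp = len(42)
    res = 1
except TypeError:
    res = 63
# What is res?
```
63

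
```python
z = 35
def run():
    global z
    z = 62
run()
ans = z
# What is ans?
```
62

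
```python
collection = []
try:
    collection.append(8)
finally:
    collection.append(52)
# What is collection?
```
[8, 52]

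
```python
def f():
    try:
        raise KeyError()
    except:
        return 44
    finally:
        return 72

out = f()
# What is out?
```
72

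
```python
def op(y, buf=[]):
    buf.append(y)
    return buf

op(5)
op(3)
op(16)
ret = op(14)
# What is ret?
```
[5, 3, 16, 14]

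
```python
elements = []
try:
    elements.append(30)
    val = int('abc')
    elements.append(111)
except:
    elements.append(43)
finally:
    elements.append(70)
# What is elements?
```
[30, 43, 70]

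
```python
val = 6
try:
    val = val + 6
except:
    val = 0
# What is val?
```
12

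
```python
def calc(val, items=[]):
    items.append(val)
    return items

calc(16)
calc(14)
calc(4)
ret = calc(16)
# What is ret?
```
[16, 14, 4, 16]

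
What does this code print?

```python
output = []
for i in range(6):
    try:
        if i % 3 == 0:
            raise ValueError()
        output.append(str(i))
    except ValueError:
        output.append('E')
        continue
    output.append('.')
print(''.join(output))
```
E1.2.E4.5.

continue in except skips rest of loop body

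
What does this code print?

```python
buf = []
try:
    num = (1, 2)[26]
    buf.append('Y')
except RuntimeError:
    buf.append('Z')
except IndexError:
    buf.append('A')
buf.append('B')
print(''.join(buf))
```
AB

IndexError is caught by its specific handler, not RuntimeError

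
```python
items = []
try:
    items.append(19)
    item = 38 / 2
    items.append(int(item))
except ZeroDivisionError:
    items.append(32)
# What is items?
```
[19, 19]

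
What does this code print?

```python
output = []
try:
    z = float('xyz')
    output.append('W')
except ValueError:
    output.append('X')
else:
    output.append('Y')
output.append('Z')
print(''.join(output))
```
XZ

else block skipped when exception is caught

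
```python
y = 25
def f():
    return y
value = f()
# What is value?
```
25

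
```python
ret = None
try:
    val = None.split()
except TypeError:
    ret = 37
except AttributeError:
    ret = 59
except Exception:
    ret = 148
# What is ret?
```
59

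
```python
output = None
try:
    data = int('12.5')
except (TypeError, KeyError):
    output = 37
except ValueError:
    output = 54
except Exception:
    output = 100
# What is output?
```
54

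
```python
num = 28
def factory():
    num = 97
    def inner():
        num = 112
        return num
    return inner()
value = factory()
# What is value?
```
112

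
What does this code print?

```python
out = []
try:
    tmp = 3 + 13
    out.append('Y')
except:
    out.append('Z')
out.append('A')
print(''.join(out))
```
YA

No exception, try block completes normally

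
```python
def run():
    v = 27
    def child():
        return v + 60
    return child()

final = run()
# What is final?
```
87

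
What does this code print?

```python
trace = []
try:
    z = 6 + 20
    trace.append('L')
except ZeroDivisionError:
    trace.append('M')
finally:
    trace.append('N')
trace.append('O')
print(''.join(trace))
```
LNO

finally runs after normal execution too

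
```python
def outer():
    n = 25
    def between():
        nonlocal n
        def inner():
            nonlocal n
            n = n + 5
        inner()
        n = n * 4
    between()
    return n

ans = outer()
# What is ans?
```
120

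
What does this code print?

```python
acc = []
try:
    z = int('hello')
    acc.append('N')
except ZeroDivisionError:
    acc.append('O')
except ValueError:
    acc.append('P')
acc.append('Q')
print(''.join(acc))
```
PQ

ValueError is caught by its specific handler, not ZeroDivisionError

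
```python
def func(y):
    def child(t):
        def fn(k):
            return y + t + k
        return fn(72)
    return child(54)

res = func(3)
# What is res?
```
129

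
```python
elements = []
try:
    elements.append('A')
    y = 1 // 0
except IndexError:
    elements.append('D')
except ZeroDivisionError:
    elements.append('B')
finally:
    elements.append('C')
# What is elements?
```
['A', 'B', 'C']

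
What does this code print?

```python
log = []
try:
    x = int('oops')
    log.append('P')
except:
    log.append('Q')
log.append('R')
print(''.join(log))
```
QR

Exception raised in try, caught by bare except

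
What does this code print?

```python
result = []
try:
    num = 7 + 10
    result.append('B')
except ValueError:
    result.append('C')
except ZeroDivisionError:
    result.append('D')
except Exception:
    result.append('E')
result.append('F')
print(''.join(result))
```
BF

No exception, try block completes normally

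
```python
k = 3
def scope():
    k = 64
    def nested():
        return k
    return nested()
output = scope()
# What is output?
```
64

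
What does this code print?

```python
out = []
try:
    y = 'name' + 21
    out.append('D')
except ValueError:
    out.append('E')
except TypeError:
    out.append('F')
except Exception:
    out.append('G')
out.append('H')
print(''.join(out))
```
FH

TypeError matches before generic Exception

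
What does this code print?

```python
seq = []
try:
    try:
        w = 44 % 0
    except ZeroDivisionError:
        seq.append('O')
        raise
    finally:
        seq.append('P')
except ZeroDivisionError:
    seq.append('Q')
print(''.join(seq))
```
OPQ

finally runs before re-raised exception propagates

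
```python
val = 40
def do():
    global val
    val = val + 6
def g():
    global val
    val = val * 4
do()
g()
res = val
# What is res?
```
184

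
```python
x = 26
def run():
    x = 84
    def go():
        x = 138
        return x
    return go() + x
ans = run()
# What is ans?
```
222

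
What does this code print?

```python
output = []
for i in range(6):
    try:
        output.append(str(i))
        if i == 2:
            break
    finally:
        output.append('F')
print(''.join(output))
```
0F1F2F

finally runs even when breaking out of loop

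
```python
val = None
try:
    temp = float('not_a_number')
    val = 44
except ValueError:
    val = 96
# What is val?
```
96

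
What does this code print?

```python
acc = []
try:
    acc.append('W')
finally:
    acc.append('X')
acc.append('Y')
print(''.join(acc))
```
WXY

try/finally without except, no exception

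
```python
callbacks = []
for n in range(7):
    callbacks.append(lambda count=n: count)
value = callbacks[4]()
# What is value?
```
4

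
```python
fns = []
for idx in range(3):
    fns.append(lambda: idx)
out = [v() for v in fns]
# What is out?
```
[2, 2, 2]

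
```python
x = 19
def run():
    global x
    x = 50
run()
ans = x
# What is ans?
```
50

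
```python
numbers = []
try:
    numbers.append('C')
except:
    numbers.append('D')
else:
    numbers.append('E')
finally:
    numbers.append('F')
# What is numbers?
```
['C', 'E', 'F']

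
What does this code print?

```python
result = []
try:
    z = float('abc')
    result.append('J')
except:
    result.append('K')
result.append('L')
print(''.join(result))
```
KL

Exception raised in try, caught by bare except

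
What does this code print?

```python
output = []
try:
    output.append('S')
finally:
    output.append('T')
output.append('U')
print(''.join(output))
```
STU

try/finally without except, no exception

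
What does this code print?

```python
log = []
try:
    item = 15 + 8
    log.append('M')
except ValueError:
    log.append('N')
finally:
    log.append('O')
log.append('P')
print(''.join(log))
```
MOP

finally runs after normal execution too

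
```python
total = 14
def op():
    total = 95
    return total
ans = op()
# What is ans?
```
95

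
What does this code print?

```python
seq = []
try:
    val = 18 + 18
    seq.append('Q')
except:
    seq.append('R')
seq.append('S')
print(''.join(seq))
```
QS

No exception, try block completes normally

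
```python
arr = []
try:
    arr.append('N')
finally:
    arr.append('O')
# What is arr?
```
['N', 'O']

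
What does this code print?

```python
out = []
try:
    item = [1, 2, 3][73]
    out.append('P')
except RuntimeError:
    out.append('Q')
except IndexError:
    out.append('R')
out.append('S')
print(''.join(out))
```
RS

IndexError is caught by its specific handler, not RuntimeError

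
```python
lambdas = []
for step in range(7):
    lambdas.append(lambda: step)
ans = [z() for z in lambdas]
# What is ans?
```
[6, 6, 6, 6, 6, 6, 6]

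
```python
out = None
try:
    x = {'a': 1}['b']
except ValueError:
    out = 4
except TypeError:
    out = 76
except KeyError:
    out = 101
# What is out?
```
101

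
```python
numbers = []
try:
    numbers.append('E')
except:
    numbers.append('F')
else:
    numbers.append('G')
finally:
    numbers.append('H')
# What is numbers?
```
['E', 'G', 'H']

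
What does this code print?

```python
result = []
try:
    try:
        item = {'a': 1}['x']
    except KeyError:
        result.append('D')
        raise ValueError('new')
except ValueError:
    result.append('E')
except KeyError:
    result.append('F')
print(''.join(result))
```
DE

New ValueError raised, caught by outer ValueError handler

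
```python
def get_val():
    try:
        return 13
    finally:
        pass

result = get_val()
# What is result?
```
13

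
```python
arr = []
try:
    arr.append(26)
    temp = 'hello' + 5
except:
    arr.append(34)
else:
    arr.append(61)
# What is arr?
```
[26, 34]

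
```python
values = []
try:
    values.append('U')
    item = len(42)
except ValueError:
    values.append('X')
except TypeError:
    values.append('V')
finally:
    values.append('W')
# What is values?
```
['U', 'V', 'W']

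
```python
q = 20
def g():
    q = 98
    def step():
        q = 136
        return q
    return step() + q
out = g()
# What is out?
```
234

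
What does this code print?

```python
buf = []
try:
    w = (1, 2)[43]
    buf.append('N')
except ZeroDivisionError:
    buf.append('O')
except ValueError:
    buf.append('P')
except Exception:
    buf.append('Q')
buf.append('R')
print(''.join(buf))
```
QR

IndexError not specifically caught, falls to Exception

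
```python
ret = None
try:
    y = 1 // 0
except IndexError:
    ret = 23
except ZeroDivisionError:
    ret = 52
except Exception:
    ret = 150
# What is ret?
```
52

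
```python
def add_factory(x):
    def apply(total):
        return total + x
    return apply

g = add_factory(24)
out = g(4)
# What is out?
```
28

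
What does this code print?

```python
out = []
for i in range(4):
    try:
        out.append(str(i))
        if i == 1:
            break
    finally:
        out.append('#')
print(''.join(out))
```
0#1#

finally runs even when breaking out of loop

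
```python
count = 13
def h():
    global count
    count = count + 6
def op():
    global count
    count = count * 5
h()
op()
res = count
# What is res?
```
95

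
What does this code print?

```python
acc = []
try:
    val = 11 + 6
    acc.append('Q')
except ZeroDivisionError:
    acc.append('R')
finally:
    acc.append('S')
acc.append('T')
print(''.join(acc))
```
QST

finally runs after normal execution too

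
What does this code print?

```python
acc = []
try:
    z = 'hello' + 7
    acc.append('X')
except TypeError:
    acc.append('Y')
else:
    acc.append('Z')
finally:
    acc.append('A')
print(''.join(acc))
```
YA

Exception: except runs, else skipped, finally runs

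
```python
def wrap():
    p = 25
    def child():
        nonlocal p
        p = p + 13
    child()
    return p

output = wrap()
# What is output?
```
38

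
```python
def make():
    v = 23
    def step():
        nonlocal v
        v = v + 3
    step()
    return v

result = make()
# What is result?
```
26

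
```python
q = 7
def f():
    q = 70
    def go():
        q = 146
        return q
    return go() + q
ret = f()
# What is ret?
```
216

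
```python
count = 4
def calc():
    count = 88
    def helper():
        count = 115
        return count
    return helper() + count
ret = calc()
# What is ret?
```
203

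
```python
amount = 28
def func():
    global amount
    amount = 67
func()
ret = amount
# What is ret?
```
67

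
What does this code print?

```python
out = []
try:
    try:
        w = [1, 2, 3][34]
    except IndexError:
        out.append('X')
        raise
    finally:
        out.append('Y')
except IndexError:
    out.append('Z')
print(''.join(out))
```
XYZ

finally runs before re-raised exception propagates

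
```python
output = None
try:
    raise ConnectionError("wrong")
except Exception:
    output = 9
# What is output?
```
9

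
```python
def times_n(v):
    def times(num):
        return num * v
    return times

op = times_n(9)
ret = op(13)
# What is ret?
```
117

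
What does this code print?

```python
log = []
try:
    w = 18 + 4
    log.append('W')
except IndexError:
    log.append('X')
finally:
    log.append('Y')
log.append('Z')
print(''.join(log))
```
WYZ

finally runs after normal execution too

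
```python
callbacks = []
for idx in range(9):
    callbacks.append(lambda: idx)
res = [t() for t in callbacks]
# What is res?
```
[8, 8, 8, 8, 8, 8, 8, 8, 8]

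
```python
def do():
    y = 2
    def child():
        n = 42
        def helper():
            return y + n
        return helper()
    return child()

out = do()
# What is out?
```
44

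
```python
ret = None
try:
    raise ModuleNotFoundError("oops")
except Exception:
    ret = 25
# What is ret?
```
25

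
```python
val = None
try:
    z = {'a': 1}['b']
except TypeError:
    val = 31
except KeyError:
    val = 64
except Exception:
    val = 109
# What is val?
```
64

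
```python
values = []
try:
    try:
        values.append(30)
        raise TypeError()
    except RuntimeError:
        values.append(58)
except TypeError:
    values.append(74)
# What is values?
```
[30, 74]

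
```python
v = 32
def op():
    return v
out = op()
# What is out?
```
32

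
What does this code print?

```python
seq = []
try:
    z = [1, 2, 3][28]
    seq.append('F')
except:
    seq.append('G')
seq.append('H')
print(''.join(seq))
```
GH

Exception raised in try, caught by bare except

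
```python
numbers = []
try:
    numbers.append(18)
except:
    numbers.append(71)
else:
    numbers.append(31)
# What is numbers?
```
[18, 31]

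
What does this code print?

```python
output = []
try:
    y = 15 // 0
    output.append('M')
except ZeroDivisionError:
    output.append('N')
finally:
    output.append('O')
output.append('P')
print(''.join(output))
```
NOP

finally always runs, even after exception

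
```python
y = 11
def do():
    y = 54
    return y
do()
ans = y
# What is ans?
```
11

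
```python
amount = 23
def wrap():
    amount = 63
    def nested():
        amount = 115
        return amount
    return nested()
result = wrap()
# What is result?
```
115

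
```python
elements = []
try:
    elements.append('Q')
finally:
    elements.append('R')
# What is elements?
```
['Q', 'R']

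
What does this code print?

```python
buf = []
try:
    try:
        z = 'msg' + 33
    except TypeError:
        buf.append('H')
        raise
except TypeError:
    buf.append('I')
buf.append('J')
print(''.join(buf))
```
HIJ

raise without argument re-raises current exception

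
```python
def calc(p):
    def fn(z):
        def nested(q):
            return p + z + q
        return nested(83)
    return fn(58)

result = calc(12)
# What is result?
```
153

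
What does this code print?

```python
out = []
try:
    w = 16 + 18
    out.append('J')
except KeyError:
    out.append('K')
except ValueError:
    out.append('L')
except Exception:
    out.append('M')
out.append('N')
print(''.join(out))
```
JN

No exception, try block completes normally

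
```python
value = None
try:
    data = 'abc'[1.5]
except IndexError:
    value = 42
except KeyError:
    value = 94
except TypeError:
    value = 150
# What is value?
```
150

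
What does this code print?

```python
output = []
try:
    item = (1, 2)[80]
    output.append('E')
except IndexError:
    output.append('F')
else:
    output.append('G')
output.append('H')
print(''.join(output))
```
FH

else block skipped when exception is caught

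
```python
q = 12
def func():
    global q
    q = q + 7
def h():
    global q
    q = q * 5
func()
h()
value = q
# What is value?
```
95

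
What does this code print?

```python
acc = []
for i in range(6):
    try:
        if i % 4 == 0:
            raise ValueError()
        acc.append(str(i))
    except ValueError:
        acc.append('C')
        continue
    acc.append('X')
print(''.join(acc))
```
C1X2X3XC5X

continue in except skips rest of loop body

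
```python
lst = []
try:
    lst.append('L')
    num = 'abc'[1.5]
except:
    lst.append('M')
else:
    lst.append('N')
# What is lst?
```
['L', 'M']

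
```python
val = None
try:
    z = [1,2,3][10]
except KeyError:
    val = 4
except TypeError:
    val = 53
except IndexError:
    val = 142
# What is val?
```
142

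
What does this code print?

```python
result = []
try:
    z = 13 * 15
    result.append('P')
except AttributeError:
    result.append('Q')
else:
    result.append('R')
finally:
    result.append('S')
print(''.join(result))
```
PRS

else runs before finally when no exception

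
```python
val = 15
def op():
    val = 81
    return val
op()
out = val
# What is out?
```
15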